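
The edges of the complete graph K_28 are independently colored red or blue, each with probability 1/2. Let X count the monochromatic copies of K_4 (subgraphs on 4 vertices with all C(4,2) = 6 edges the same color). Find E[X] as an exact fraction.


Let X = Σ_S X_S over the C(28, 4) = 20475 subsets S of size 4, where X_S = 1 if the K_4 on S is monochromatic.
For a fixed S, the K_4 on S has C(4, 2) = 6 edges. P[all 6 edges red] = (1/2)^6, and likewise for blue, so P[monochromatic] = 2·(1/2)^6 = 2^{1 − 6} = 1/32.
By linearity of expectation: E[X] = C(28, 4) · 2^{1 − 6} = 20475 · 1/32 = 20475/32.
Numerically: E[X] ≈ 639.84375.

E[X] = C(28,4)·2^(1−C(4,2)) = 20475/32 ≈ 639.84375.


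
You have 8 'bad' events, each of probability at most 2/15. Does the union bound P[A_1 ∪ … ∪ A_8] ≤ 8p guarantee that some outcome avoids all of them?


Union bound: P[∪_{i=1}^{8} A_i] ≤ Σ_i P[A_i] ≤ 8·p = 8·(2/15) = 16/15.
Numerically: 16/15 ≈ 1.0667.
Is 16/15 < 1? NO.
Since the bound 16/15 is ≥ 1, the union bound is uninformative here; it does NOT by itself certify existence.

8·p = 16/15 ≈ 1.0667; existence NOT certified by the union bound.


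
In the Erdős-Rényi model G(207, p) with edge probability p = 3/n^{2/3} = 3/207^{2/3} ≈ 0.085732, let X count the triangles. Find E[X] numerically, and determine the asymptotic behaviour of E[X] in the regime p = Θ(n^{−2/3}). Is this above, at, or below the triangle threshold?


Number of potential triangles: C(207, 3) = 1456935.
Each occurs with probability p³ ≈ (0.085732)³ ≈ 6.3011972e-04.
By linearity: E[X] = C(207, 3)·p³ ≈ 1456935 · 6.3011972e-04 ≈ 918.04348.
Since α = 2/3 < 1, p = c/n^{2/3} ≫ 1/n is above the triangle threshold p ~ 1/n. Asymptotically E[X] ~ (c³/6)·n^{3(1−α)} = (3³/6)·n^{1} → ∞; triangles are abundant w.h.p.

E[X] ≈ 918.04348; in regime p = Θ(1/n^{2/3}) E[X] diverges (above the triangle threshold p ~ 1/n).


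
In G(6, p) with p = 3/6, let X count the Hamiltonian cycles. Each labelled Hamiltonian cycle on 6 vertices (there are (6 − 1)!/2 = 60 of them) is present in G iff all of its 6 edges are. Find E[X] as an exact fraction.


K_6 has (6 − 1)!/2 = 60 labelled Hamiltonian cycles.
For each such Hamiltonian cycle H, let X_H = 1 if all 6 edges of H are present in G. Then P[X_H = 1] = p^{6} = (1/2)^{6} = 1/64.
By linearity: E[X] = Σ_H E[X_H] = 60 · p^{6} = 60 · 1/64 = 15/16.
Numerically: E[X] ≈ 0.9375.

E[X] = 60 · (1/2)^{6} = 15/16 ≈ 0.9375.


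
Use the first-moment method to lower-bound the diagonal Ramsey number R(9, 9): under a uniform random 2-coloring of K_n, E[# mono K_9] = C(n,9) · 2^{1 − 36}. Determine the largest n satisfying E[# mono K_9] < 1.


We need C(n, 9) · 2^{1 − 36} < 1, i.e. C(n, 9) < 2^{36 − 1} = 34359738368.
Check values of n near the boundary:
  n = 59: C(59, 9) = 12565671261; 12565671261 < 34359738368? YES
  n = 60: C(60, 9) = 14783142660; 14783142660 < 34359738368? YES
  n = 61: C(61, 9) = 17341763505; 17341763505 < 34359738368? YES
  n = 62: C(62, 9) = 20286591270; 20286591270 < 34359738368? YES
  n = 63: C(63, 9) = 23667689815; 23667689815 < 34359738368? YES
  n = 64: C(64, 9) = 27540584512; 27540584512 < 34359738368? YES
  n = 65: C(65, 9) = 31966749880; 31966749880 < 34359738368? YES
  n = 66: C(66, 9) = 37014131440; 37014131440 < 34359738368? NO
  n = 67: C(67, 9) = 42757703560; 42757703560 < 34359738368? NO
The largest n with C(n, 9) < 34359738368 is n = 65 (where E[X] = 3995843735/4294967296 ≈ 0.9303549). Hence R(9, 9) > 65, i.e. R(9, 9) ≥ 66.

Largest n = 65; hence R(9, 9) > 65.


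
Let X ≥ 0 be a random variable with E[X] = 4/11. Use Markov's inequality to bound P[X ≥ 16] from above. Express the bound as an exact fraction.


μ = E[X] = 4/11, a = 16.
Markov: P[X ≥ 16] ≤ μ/a = (4/11)/16 = 1/44.
Numerically: ≈ 0.0227.
(Since a = 16 > μ = 0.3636, the bound 1/44 is < 1 and informative.)

P[X ≥ 16] ≤ 1/44 ≈ 0.0227.


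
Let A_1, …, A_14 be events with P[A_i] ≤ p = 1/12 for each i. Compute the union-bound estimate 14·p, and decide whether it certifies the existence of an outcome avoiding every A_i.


Union bound: P[∪_{i=1}^{14} A_i] ≤ Σ_i P[A_i] ≤ 14·p = 14·(1/12) = 7/6.
Numerically: 7/6 ≈ 1.1667.
Is 7/6 < 1? NO.
Since the bound 7/6 is ≥ 1, the union bound is uninformative here; it does NOT by itself certify existence.

14·p = 7/6 ≈ 1.1667; existence NOT certified by the union bound.


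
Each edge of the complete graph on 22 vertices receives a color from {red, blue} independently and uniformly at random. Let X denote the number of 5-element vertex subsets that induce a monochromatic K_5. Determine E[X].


Let X = Σ_S X_S over the C(22, 5) = 26334 subsets S of size 5, where X_S = 1 if the K_5 on S is monochromatic.
For a fixed S, the K_5 on S has C(5, 2) = 10 edges. P[all 10 edges red] = (1/2)^10, and likewise for blue, so P[monochromatic] = 2·(1/2)^10 = 2^{1 − 10} = 1/512.
By linearity of expectation: E[X] = C(22, 5) · 2^{1 − 10} = 26334 · 1/512 = 13167/256.
Numerically: E[X] ≈ 51.433594.

E[X] = C(22,5)·2^(1−C(5,2)) = 13167/256 ≈ 51.433594.


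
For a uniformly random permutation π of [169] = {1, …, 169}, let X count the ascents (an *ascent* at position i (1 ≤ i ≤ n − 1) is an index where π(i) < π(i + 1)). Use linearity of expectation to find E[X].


Write X = Σ X_I over i = 1, …, 168, with X_I the indicator of one ascent.
There are 168 indicators.
For each fixed i, the pair (π(i), π(i+1)) is a uniformly random ordered pair of distinct values from {1, …, 169}; by symmetry P[π(i) < π(i+1)] = 1/2.
By linearity: E[X] = 168 · (1/2) = (169 − 1) · (1/2) = 84 ≈ 84.00000.

E[X] = 84 = 84.00000.


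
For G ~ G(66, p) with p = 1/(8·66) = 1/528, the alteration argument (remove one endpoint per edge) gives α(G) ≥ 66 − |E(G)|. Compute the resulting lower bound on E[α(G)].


E[|E(G)|] = C(66, 2)·p = 2145 · (1/528) = 65/16.
E[α(G)] ≥ n − E[|E(G)|] = 66 − 65/16 = 991/16.
Numerically: ≈ 61.938.
(This is only a lower bound; the true E[α(G)] may be larger.)

E[α(G)] ≥ 991/16 ≈ 61.938.


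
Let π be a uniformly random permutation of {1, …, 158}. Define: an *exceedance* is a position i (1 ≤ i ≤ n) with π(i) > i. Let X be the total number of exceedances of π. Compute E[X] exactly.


Write X = Σ_{i=1}^{158} X_i, where X_i = 1_{π(i) > i}.
For each fixed i, π(i) is uniform over {1, …, 158} (marginal of a uniform permutation), so P[π(i) > i] = (n − i)/n. Summing: Σ_{i=1}^{158} (n − i)/n = (0 + 1 + … + 157)/158 = 158(158 − 1)/(2·158) = (158 − 1)/2.
Hence E[X] = Σ_{i=1}^{158} (158 − i)/158 = 157/2 ≈ 78.500000.

E[X] = 157/2 = 78.500000.


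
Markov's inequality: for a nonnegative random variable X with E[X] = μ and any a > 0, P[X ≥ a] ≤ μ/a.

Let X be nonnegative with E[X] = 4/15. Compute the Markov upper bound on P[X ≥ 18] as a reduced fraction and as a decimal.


μ = E[X] = 4/15, a = 18.
Markov: P[X ≥ 18] ≤ μ/a = (4/15)/18 = 2/135.
Numerically: ≈ 0.0148.
(Since a = 18 > μ = 0.2667, the bound 2/135 is < 1 and informative.)

P[X ≥ 18] ≤ 2/135 ≈ 0.0148.


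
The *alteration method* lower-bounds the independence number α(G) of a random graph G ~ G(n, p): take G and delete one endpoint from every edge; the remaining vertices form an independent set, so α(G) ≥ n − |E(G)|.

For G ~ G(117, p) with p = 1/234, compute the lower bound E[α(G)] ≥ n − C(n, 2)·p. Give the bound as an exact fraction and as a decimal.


E[|E(G)|] = C(117, 2)·p = 6786 · (1/234) = 29.
E[α(G)] ≥ n − E[|E(G)|] = 117 − 29 = 88.
Numerically: ≈ 88.0000.
(This is only a lower bound; the true E[α(G)] may be larger.)

E[α(G)] ≥ 88 ≈ 88.0000.


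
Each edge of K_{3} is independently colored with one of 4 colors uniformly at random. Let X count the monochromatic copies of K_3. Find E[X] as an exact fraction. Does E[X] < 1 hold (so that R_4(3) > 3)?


E[X] = C(3, 3) · 4^{1 − 3} = 1 · 4^{−2} = 1/16.
As a reduced fraction: E[X] = 1/16 ≈ 0.06250.
Is E[X] < 1? YES.
Since E[X] < 1, there exists a 4-coloring of K_{3} with no monochromatic K_3; hence R_4(3) > 3.

E[X] = 1/16 ≈ 0.06250; E[X] < 1, so R_4(3) > 3.


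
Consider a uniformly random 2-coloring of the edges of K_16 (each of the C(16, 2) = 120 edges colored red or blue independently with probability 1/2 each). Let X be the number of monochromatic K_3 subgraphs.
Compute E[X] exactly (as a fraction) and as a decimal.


Let X = Σ_S X_S over the C(16, 3) = 560 subsets S of size 3, where X_S = 1 if the K_3 on S is monochromatic.
For a fixed S, the K_3 on S has C(3, 2) = 3 edges. P[all 3 edges red] = (1/2)^3, and likewise for blue, so P[monochromatic] = 2·(1/2)^3 = 2^{1 − 3} = 1/4.
Summing: E[X] = C(16, 3) · 2^{1 − 3} = 560 · 1/4 = 140.
Numerically: E[X] ≈ 140.000.

E[X] = C(16,3)·2^(1−C(3,2)) = 140 ≈ 140.000.


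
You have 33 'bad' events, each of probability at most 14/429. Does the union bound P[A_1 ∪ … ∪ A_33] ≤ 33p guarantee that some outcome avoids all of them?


Union bound: P[∪_{i=1}^{33} A_i] ≤ Σ_i P[A_i] ≤ 33·p = 33·(14/429) = 14/13.
Numerically: 14/13 ≈ 1.0769231.
Is 14/13 < 1? NO.
Since the bound 14/13 is ≥ 1, the union bound is uninformative here; it does NOT by itself certify existence.

33·p = 14/13 ≈ 1.0769231; existence NOT certified by the union bound.


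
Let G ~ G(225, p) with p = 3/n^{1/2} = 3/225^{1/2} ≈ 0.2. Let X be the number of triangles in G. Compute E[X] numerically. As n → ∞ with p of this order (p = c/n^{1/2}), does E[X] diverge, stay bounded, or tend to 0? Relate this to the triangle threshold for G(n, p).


Number of potential triangles: C(225, 3) = 1873200.
Each occurs with probability p³ ≈ (0.2)³ ≈ 8.000000e-03.
By linearity: E[X] = C(225, 3)·p³ ≈ 1873200 · 8.000000e-03 ≈ 14985.6000.
Since α = 1/2 < 1, p = c/n^{1/2} ≫ 1/n is above the triangle threshold p ~ 1/n. Asymptotically E[X] ~ (c³/6)·n^{3(1−α)} = (3³/6)·n^{1.5} → ∞; triangles are abundant w.h.p.

E[X] ≈ 14985.6000; in regime p = Θ(1/n^{1/2}) E[X] diverges (above the triangle threshold p ~ 1/n).


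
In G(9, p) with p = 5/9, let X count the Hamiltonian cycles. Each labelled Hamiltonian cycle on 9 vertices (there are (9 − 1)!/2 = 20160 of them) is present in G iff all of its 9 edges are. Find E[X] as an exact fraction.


K_9 has (9 − 1)!/2 = 20160 labelled Hamiltonian cycles.
For each such Hamiltonian cycle H, let X_H = 1 if all 9 edges of H are present in G. Then P[X_H = 1] = p^{9} = (5/9)^{9} = 1953125/387420489.
By linearity: E[X] = Σ_H E[X_H] = 20160 · p^{9} = 20160 · 1953125/387420489 = 4375000000/43046721.
Numerically: E[X] ≈ 101.6.

E[X] = 20160 · (5/9)^{9} = 4375000000/43046721 ≈ 101.6.


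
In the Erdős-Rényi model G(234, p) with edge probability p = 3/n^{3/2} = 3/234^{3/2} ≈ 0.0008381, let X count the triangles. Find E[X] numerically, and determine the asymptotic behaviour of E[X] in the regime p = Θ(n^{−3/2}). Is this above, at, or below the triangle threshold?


Number of potential triangles: C(234, 3) = 2108184.
Each occurs with probability p³ ≈ (0.0008381)³ ≈ 5.8869779e-10.
By linearity: E[X] = C(234, 3)·p³ ≈ 2108184 · 5.8869779e-10 ≈ 0.00124.
Since α = 3/2 > 1, p = c/n^{3/2} = o(1/n) is below the triangle threshold p ~ 1/n. Asymptotically E[X] ~ (c³/6)·n^{3(1−α)} = (3³/6)·n^{-1.5} → 0, so by Markov's inequality G has no triangles w.h.p.

E[X] ≈ 0.00124; in regime p = Θ(1/n^{3/2}) E[X] tends to 0 (below the triangle threshold p ~ 1/n).


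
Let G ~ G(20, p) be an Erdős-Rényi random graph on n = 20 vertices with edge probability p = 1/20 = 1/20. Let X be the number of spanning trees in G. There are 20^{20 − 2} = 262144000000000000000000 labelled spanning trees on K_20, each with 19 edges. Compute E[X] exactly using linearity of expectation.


K_20 has 20^{20 − 2} = 262144000000000000000000 labelled spanning trees.
For each such spanning tree H, let X_H = 1 if all 19 edges of H are present in G. Then P[X_H = 1] = p^{19} = (1/20)^{19} = 1/5242880000000000000000000.
Summing the indicators: E[X] = Σ_H E[X_H] = 262144000000000000000000 · p^{19} = 262144000000000000000000 · 1/5242880000000000000000000 = 1/20.
Numerically: E[X] ≈ 0.05.

E[X] = 262144000000000000000000 · (1/20)^{19} = 1/20 ≈ 0.05.


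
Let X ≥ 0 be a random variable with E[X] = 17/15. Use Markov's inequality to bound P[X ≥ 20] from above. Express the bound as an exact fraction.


μ = E[X] = 17/15, a = 20.
Markov: P[X ≥ 20] ≤ μ/a = (17/15)/20 = 17/300.
Numerically: ≈ 0.05667.
(Since a = 20 > μ = 1.13333, the bound 17/300 is < 1 and informative.)

P[X ≥ 20] ≤ 17/300 ≈ 0.05667.


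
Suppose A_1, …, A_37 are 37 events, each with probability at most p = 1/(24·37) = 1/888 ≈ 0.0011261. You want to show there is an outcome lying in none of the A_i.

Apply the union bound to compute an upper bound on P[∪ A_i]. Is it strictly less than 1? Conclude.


Union bound: P[∪_{i=1}^{37} A_i] ≤ Σ_i P[A_i] ≤ 37·p = 37·(1/888) = 1/24.
Numerically: 1/24 ≈ 0.0416667.
Is 1/24 < 1? YES.
Since P[∪ A_i] ≤ 1/24 < 1, the complement has P[∩ A_i^c] ≥ 1 − 1/24 = 23/24 > 0, so some outcome avoids every A_i.

37·p = 1/24 ≈ 0.0416667; existence CERTIFIED by the union bound.


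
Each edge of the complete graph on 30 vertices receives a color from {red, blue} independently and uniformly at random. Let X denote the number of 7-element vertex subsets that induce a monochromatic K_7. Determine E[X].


Let X = Σ_S X_S over the C(30, 7) = 2035800 subsets S of size 7, where X_S = 1 if the K_7 on S is monochromatic.
For a fixed S, the K_7 on S has C(7, 2) = 21 edges. P[all 21 edges red] = (1/2)^21, and likewise for blue, so P[monochromatic] = 2·(1/2)^21 = 2^{1 − 21} = 1/1048576.
By linearity: E[X] = C(30, 7) · 2^{1 − 21} = 2035800 · 1/1048576 = 254475/131072.
Numerically: E[X] ≈ 1.94149.

E[X] = C(30,7)·2^(1−C(7,2)) = 254475/131072 ≈ 1.94149.


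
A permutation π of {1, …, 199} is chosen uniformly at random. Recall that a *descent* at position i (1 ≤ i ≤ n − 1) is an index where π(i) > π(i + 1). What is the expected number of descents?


Write X = Σ X_I over i = 1, …, 198, with X_I the indicator of one descent.
There are 198 indicators.
For each fixed i, the pair (π(i), π(i+1)) is a uniformly random ordered pair of distinct values from {1, …, 199}; by symmetry P[π(i) > π(i+1)] = 1/2.
By linearity: E[X] = 198 · (1/2) = (199 − 1) · (1/2) = 99 ≈ 99.0000.

E[X] = 99 = 99.0000.


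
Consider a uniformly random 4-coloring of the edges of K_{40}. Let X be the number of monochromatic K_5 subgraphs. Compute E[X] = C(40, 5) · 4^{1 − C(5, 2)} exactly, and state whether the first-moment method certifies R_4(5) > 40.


E[X] = C(40, 5) · 4^{1 − 10} = 658008 · 4^{−9} = 658008/262144.
As a reduced fraction: E[X] = 82251/32768 ≈ 2.5101013.
Is E[X] < 1? NO.
Since E[X] ≥ 1, the first-moment bound is inconclusive at n = 40; it does NOT by itself certify R_4(5) > 40.

E[X] = 82251/32768 ≈ 2.5101013; E[X] ≥ 1; first-moment method inconclusive here.


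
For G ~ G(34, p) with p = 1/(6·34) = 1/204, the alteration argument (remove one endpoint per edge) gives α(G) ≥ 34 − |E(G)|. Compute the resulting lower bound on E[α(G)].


E[|E(G)|] = C(34, 2)·p = 561 · (1/204) = 11/4.
E[α(G)] ≥ n − E[|E(G)|] = 34 − 11/4 = 125/4.
Numerically: ≈ 31.250000.
(This is only a lower bound; the true E[α(G)] may be larger.)

E[α(G)] ≥ 125/4 ≈ 31.250000.


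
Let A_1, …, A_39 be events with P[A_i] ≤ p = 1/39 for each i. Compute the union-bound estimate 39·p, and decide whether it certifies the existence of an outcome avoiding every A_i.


Union bound: P[∪_{i=1}^{39} A_i] ≤ Σ_i P[A_i] ≤ 39·p = 39·(1/39) = 1.
Numerically: 1 ≈ 1.000000.
Is 1 < 1? NO.
Since the bound 1 is ≥ 1, the union bound is uninformative here; it does NOT by itself certify existence.

39·p = 1 ≈ 1.000000; existence NOT certified by the union bound.


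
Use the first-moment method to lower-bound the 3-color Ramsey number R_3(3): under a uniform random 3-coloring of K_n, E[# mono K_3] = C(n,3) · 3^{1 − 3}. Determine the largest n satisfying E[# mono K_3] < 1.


We need C(n, 3) · 3^{1 − 3} < 1, i.e. C(n, 3) < 3^{3 − 1} = 9.
Check values of n near the boundary:
  n = 3: C(3, 3) = 1; 1 < 9? YES
  n = 4: C(4, 3) = 4; 4 < 9? YES
  n = 5: C(5, 3) = 10; 10 < 9? NO
The largest n with C(n, 3) < 9 is n = 4 (where E[X] = 4/9 ≈ 0.4444444). Hence R_3(3) > 4, i.e. R_3(3) ≥ 5.

Largest n = 4; hence R_3(3) > 4.


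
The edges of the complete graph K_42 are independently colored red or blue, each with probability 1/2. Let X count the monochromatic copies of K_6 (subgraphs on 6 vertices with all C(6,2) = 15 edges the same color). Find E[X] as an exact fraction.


Let X = Σ_S X_S over the C(42, 6) = 5245786 subsets S of size 6, where X_S = 1 if the K_6 on S is monochromatic.
For a fixed S, the K_6 on S has C(6, 2) = 15 edges. P[all 15 edges red] = (1/2)^15, and likewise for blue, so P[monochromatic] = 2·(1/2)^15 = 2^{1 − 15} = 1/16384.
Summing: E[X] = C(42, 6) · 2^{1 − 15} = 5245786 · 1/16384 = 2622893/8192.
Numerically: E[X] ≈ 320.177.

E[X] = C(42,6)·2^(1−C(6,2)) = 2622893/8192 ≈ 320.177.


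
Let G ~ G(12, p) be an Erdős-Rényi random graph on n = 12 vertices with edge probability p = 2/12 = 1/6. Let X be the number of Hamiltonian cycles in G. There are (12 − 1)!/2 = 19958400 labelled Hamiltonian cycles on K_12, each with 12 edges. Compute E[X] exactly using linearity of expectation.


K_12 has (12 − 1)!/2 = 19958400 labelled Hamiltonian cycles.
For each such Hamiltonian cycle H, let X_H = 1 if all 12 edges of H are present in G. Then P[X_H = 1] = p^{12} = (1/6)^{12} = 1/2176782336.
Summing the indicators: E[X] = Σ_H E[X_H] = 19958400 · p^{12} = 19958400 · 1/2176782336 = 1925/209952.
Numerically: E[X] ≈ 0.00916876.

E[X] = 19958400 · (1/6)^{12} = 1925/209952 ≈ 0.00916876.


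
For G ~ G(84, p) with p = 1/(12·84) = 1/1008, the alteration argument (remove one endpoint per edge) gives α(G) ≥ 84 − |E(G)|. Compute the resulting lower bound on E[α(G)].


E[|E(G)|] = C(84, 2)·p = 3486 · (1/1008) = 83/24.
E[α(G)] ≥ n − E[|E(G)|] = 84 − 83/24 = 1933/24.
Numerically: ≈ 80.541667.
(This is only a lower bound; the true E[α(G)] may be larger.)

E[α(G)] ≥ 1933/24 ≈ 80.541667.


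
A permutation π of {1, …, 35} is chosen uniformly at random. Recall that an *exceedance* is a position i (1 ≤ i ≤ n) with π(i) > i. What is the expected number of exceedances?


Write X = Σ_{i=1}^{35} X_i, where X_i = 1_{π(i) > i}.
For each fixed i, π(i) is uniform over {1, …, 35} (marginal of a uniform permutation), so P[π(i) > i] = (n − i)/n. Summing: Σ_{i=1}^{35} (n − i)/n = (0 + 1 + … + 34)/35 = 35(35 − 1)/(2·35) = (35 − 1)/2.
Hence E[X] = Σ_{i=1}^{35} (35 − i)/35 = 17 ≈ 17.000.

E[X] = 17 = 17.000.


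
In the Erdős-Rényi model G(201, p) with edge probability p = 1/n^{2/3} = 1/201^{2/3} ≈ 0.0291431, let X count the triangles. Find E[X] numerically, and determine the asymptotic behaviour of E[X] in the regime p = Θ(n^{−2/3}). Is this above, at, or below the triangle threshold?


Number of potential triangles: C(201, 3) = 1333300.
Each occurs with probability p³ ≈ (0.0291431)³ ≈ 2.47518626e-05.
By linearity: E[X] = C(201, 3)·p³ ≈ 1333300 · 2.47518626e-05 ≈ 33.001658.
Since α = 2/3 < 1, p = c/n^{2/3} ≫ 1/n is above the triangle threshold p ~ 1/n. Asymptotically E[X] ~ (c³/6)·n^{3(1−α)} = (1³/6)·n^{1} → ∞; triangles are abundant w.h.p.

E[X] ≈ 33.001658; in regime p = Θ(1/n^{2/3}) E[X] diverges (above the triangle threshold p ~ 1/n).


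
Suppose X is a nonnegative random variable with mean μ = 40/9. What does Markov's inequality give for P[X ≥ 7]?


μ = E[X] = 40/9, a = 7.
Markov: P[X ≥ 7] ≤ μ/a = (40/9)/7 = 40/63.
Numerically: ≈ 0.6349.
(Since a = 7 > μ = 4.4444, the bound 40/63 is < 1 and informative.)

P[X ≥ 7] ≤ 40/63 ≈ 0.6349.


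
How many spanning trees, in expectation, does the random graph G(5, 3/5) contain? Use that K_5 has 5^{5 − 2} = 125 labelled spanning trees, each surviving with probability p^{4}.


K_5 has 5^{5 − 2} = 125 labelled spanning trees.
For each such spanning tree H, let X_H = 1 if all 4 edges of H are present in G. Then P[X_H = 1] = p^{4} = (3/5)^{4} = 81/625.
Summing the indicators: E[X] = Σ_H E[X_H] = 125 · p^{4} = 125 · 81/625 = 81/5.
Numerically: E[X] ≈ 16.2.

E[X] = 125 · (3/5)^{4} = 81/5 ≈ 16.2.


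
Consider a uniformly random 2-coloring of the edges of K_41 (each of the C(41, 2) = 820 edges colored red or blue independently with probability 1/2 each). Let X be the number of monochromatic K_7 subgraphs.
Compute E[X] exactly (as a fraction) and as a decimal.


Let X = Σ_S X_S over the C(41, 7) = 22481940 subsets S of size 7, where X_S = 1 if the K_7 on S is monochromatic.
For a fixed S, the K_7 on S has C(7, 2) = 21 edges. P[all 21 edges red] = (1/2)^21, and likewise for blue, so P[monochromatic] = 2·(1/2)^21 = 2^{1 − 21} = 1/1048576.
Summing: E[X] = C(41, 7) · 2^{1 − 21} = 22481940 · 1/1048576 = 5620485/262144.
Numerically: E[X] ≈ 21.440.

E[X] = C(41,7)·2^(1−C(7,2)) = 5620485/262144 ≈ 21.440.


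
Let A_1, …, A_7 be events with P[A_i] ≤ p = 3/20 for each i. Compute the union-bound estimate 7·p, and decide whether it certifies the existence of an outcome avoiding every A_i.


Union bound: P[∪_{i=1}^{7} A_i] ≤ Σ_i P[A_i] ≤ 7·p = 7·(3/20) = 21/20.
Numerically: 21/20 ≈ 1.0500.
Is 21/20 < 1? NO.
Since the bound 21/20 is ≥ 1, the union bound is uninformative here; it does NOT by itself certify existence.

7·p = 21/20 ≈ 1.0500; existence NOT certified by the union bound.


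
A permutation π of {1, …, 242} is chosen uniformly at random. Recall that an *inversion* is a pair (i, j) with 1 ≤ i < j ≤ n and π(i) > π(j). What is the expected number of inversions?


Write X = Σ X_I over the C(242, 2) = 29161 pairs i < j, with X_I the indicator of one inversion.
There are 29161 indicators.
For each fixed pair i < j, the values π(i) and π(j) are two distinct elements of {1, …, 242} in uniformly random order; by symmetry P[π(i) > π(j)] = 1/2.
By linearity: E[X] = 29161 · (1/2) = C(242, 2) · (1/2) = 29161/2 = 29161/2 ≈ 14580.500.

E[X] = 29161/2 = 14580.500.


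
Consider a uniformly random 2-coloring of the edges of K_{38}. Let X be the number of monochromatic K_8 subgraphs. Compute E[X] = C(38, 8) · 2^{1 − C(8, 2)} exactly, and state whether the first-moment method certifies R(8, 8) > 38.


E[X] = C(38, 8) · 2^{1 − 28} = 48903492 · 2^{−27} = 48903492/134217728.
As a reduced fraction: E[X] = 12225873/33554432 ≈ 0.3643594.
Is E[X] < 1? YES.
Since E[X] < 1, there exists a 2-coloring of K_{38} with no monochromatic K_8; hence R(8, 8) > 38.

E[X] = 12225873/33554432 ≈ 0.3643594; E[X] < 1, so R(8, 8) > 38.


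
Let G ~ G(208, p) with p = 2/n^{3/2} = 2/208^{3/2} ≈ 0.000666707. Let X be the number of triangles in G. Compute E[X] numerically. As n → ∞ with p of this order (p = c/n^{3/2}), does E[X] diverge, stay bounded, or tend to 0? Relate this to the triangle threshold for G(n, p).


Number of potential triangles: C(208, 3) = 1478256.
Each occurs with probability p³ ≈ (0.000666707)³ ≈ 2.96350033e-10.
By linearity: E[X] = C(208, 3)·p³ ≈ 1478256 · 2.96350033e-10 ≈ 0.000438.
Since α = 3/2 > 1, p = c/n^{3/2} = o(1/n) is below the triangle threshold p ~ 1/n. Asymptotically E[X] ~ (c³/6)·n^{3(1−α)} = (2³/6)·n^{-1.5} → 0, so by Markov's inequality G has no triangles w.h.p.

E[X] ≈ 0.000438; in regime p = Θ(1/n^{3/2}) E[X] tends to 0 (below the triangle threshold p ~ 1/n).


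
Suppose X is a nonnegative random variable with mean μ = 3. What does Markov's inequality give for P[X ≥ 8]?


μ = E[X] = 3, a = 8.
Markov: P[X ≥ 8] ≤ μ/a = (3)/8 = 3/8.
Numerically: ≈ 0.3750.
(Since a = 8 > μ = 3.0000, the bound 3/8 is < 1 and informative.)

P[X ≥ 8] ≤ 3/8 ≈ 0.3750.


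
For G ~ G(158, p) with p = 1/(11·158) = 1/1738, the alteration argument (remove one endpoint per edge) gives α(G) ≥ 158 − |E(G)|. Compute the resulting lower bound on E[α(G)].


E[|E(G)|] = C(158, 2)·p = 12403 · (1/1738) = 157/22.
E[α(G)] ≥ n − E[|E(G)|] = 158 − 157/22 = 3319/22.
Numerically: ≈ 150.863636.
(This is only a lower bound; the true E[α(G)] may be larger.)

E[α(G)] ≥ 3319/22 ≈ 150.863636.


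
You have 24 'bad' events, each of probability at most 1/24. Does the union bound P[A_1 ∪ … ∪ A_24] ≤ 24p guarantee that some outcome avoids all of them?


Union bound: P[∪_{i=1}^{24} A_i] ≤ Σ_i P[A_i] ≤ 24·p = 24·(1/24) = 1.
Numerically: 1 ≈ 1.0000000.
Is 1 < 1? NO.
Since the bound 1 is ≥ 1, the union bound is uninformative here; it does NOT by itself certify existence.

24·p = 1 ≈ 1.0000000; existence NOT certified by the union bound.


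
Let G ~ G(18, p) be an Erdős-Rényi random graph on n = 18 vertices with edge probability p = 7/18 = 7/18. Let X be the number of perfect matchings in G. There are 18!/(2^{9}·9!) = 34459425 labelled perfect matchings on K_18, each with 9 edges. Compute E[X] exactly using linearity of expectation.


K_18 has 18!/(2^{9}·9!) = 34459425 labelled perfect matchings.
For each such perfect matching H, let X_H = 1 if all 9 edges of H are present in G. Then P[X_H = 1] = p^{9} = (7/18)^{9} = 40353607/198359290368.
By linearity of expectation: E[X] = Σ_H E[X_H] = 34459425 · p^{9} = 34459425 · 40353607/198359290368 = 17167433257975/2448880128.
Numerically: E[X] ≈ 7010.

E[X] = 34459425 · (7/18)^{9} = 17167433257975/2448880128 ≈ 7010.


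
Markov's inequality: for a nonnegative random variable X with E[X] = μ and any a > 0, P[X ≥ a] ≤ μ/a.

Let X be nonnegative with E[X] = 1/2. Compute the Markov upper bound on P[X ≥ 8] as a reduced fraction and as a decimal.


μ = E[X] = 1/2, a = 8.
Markov: P[X ≥ 8] ≤ μ/a = (1/2)/8 = 1/16.
Numerically: ≈ 0.06250.
(Since a = 8 > μ = 0.50000, the bound 1/16 is < 1 and informative.)

P[X ≥ 8] ≤ 1/16 ≈ 0.06250.


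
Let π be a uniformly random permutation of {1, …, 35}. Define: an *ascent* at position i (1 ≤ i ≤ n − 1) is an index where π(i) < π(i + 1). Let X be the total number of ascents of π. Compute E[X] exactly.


Write X = Σ X_I over i = 1, …, 34, with X_I the indicator of one ascent.
There are 34 indicators.
For each fixed i, the pair (π(i), π(i+1)) is a uniformly random ordered pair of distinct values from {1, …, 35}; by symmetry P[π(i) < π(i+1)] = 1/2.
By linearity: E[X] = 34 · (1/2) = (35 − 1) · (1/2) = 17 ≈ 17.000000.

E[X] = 17 = 17.000000.


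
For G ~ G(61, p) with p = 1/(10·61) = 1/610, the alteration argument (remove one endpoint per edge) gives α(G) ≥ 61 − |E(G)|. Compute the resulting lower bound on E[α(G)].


E[|E(G)|] = C(61, 2)·p = 1830 · (1/610) = 3.
E[α(G)] ≥ n − E[|E(G)|] = 61 − 3 = 58.
Numerically: ≈ 58.00000.
(This is only a lower bound; the true E[α(G)] may be larger.)

E[α(G)] ≥ 58 ≈ 58.00000.


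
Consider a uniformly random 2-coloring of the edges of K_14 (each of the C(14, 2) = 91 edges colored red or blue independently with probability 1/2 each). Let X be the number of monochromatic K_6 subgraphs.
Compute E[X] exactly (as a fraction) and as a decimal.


Let X = Σ_S X_S over the C(14, 6) = 3003 subsets S of size 6, where X_S = 1 if the K_6 on S is monochromatic.
For a fixed S, the K_6 on S has C(6, 2) = 15 edges. P[all 15 edges red] = (1/2)^15, and likewise for blue, so P[monochromatic] = 2·(1/2)^15 = 2^{1 − 15} = 1/16384.
By linearity of expectation: E[X] = C(14, 6) · 2^{1 − 15} = 3003 · 1/16384 = 3003/16384.
Numerically: E[X] ≈ 0.183.

E[X] = C(14,6)·2^(1−C(6,2)) = 3003/16384 ≈ 0.183.


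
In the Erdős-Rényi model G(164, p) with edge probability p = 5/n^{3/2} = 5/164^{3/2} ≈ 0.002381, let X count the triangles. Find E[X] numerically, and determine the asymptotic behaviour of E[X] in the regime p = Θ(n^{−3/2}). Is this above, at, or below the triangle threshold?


Number of potential triangles: C(164, 3) = 721764.
Each occurs with probability p³ ≈ (0.002381)³ ≈ 1.349313e-08.
By linearity: E[X] = C(164, 3)·p³ ≈ 721764 · 1.349313e-08 ≈ 0.0097.
Since α = 3/2 > 1, p = c/n^{3/2} = o(1/n) is below the triangle threshold p ~ 1/n. Asymptotically E[X] ~ (c³/6)·n^{3(1−α)} = (5³/6)·n^{-1.5} → 0, so by Markov's inequality G has no triangles w.h.p.

E[X] ≈ 0.0097; in regime p = Θ(1/n^{3/2}) E[X] tends to 0 (below the triangle threshold p ~ 1/n).


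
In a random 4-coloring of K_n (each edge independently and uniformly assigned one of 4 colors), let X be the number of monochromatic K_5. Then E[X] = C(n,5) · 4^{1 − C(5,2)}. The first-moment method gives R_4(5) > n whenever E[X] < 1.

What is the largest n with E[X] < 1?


We need C(n, 5) · 4^{1 − 10} < 1, i.e. C(n, 5) < 4^{10 − 1} = 262144.
Check values of n near the boundary:
  n = 30: C(30, 5) = 142506; 142506 < 262144? YES
  n = 31: C(31, 5) = 169911; 169911 < 262144? YES
  n = 32: C(32, 5) = 201376; 201376 < 262144? YES
  n = 33: C(33, 5) = 237336; 237336 < 262144? YES
  n = 34: C(34, 5) = 278256; 278256 < 262144? NO
The largest n with C(n, 5) < 262144 is n = 33 (where E[X] = 29667/32768 ≈ 0.905). Hence R_4(5) > 33, i.e. R_4(5) ≥ 34.

Largest n = 33; hence R_4(5) > 33.


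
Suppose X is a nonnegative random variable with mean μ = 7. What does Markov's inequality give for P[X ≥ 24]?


μ = E[X] = 7, a = 24.
Markov: P[X ≥ 24] ≤ μ/a = (7)/24 = 7/24.
Numerically: ≈ 0.29167.
(Since a = 24 > μ = 7.00000, the bound 7/24 is < 1 and informative.)

P[X ≥ 24] ≤ 7/24 ≈ 0.29167.


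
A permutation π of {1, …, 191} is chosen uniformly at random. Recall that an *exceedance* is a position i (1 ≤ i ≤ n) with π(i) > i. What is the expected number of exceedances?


Write X = Σ_{i=1}^{191} X_i, where X_i = 1_{π(i) > i}.
For each fixed i, π(i) is uniform over {1, …, 191} (marginal of a uniform permutation), so P[π(i) > i] = (n − i)/n. Summing: Σ_{i=1}^{191} (n − i)/n = (0 + 1 + … + 190)/191 = 191(191 − 1)/(2·191) = (191 − 1)/2.
Hence E[X] = Σ_{i=1}^{191} (191 − i)/191 = 95 ≈ 95.00000.

E[X] = 95 = 95.00000.


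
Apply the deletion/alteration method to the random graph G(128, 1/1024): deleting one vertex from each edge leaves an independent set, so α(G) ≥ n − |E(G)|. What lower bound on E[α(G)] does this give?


E[|E(G)|] = C(128, 2)·p = 8128 · (1/1024) = 127/16.
E[α(G)] ≥ n − E[|E(G)|] = 128 − 127/16 = 1921/16.
Numerically: ≈ 120.062.
(This is only a lower bound; the true E[α(G)] may be larger.)

E[α(G)] ≥ 1921/16 ≈ 120.062.


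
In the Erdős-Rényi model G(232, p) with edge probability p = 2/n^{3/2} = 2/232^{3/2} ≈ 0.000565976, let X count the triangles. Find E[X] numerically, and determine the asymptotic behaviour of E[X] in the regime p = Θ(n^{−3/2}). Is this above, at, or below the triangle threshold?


Number of potential triangles: C(232, 3) = 2054360.
Each occurs with probability p³ ≈ (0.000565976)³ ≈ 1.81298435e-10.
By linearity: E[X] = C(232, 3)·p³ ≈ 2054360 · 1.81298435e-10 ≈ 0.000372.
Since α = 3/2 > 1, p = c/n^{3/2} = o(1/n) is below the triangle threshold p ~ 1/n. Asymptotically E[X] ~ (c³/6)·n^{3(1−α)} = (2³/6)·n^{-1.5} → 0, so by Markov's inequality G has no triangles w.h.p.

E[X] ≈ 0.000372; in regime p = Θ(1/n^{3/2}) E[X] tends to 0 (below the triangle threshold p ~ 1/n).


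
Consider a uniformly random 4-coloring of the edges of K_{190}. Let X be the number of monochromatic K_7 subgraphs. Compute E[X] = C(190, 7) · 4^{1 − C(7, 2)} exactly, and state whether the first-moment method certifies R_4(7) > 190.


E[X] = C(190, 7) · 4^{1 − 21} = 1585940245560 · 4^{−20} = 1585940245560/1099511627776.
As a reduced fraction: E[X] = 198242530695/137438953472 ≈ 1.442.
Is E[X] < 1? NO.
Since E[X] ≥ 1, the first-moment bound is inconclusive at n = 190; it does NOT by itself certify R_4(7) > 190.

E[X] = 198242530695/137438953472 ≈ 1.442; E[X] ≥ 1; first-moment method inconclusive here.


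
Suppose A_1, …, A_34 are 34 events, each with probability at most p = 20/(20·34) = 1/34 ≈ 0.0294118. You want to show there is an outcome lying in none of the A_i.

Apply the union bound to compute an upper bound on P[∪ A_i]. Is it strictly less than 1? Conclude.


Union bound: P[∪_{i=1}^{34} A_i] ≤ Σ_i P[A_i] ≤ 34·p = 34·(1/34) = 1.
Numerically: 1 ≈ 1.0000000.
Is 1 < 1? NO.
Since the bound 1 is ≥ 1, the union bound is uninformative here; it does NOT by itself certify existence.

34·p = 1 ≈ 1.0000000; existence NOT certified by the union bound.


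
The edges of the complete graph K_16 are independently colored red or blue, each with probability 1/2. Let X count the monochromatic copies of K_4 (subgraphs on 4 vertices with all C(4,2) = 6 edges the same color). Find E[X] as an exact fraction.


Let X = Σ_S X_S over the C(16, 4) = 1820 subsets S of size 4, where X_S = 1 if the K_4 on S is monochromatic.
For a fixed S, the K_4 on S has C(4, 2) = 6 edges. P[all 6 edges red] = (1/2)^6, and likewise for blue, so P[monochromatic] = 2·(1/2)^6 = 2^{1 − 6} = 1/32.
By linearity of expectation: E[X] = C(16, 4) · 2^{1 − 6} = 1820 · 1/32 = 455/8.
Numerically: E[X] ≈ 56.875.

E[X] = C(16,4)·2^(1−C(4,2)) = 455/8 ≈ 56.875.


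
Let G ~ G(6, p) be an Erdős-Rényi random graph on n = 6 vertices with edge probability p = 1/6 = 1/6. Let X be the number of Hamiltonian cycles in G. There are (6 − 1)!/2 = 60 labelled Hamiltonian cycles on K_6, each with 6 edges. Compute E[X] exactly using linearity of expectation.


K_6 has (6 − 1)!/2 = 60 labelled Hamiltonian cycles.
For each such Hamiltonian cycle H, let X_H = 1 if all 6 edges of H are present in G. Then P[X_H = 1] = p^{6} = (1/6)^{6} = 1/46656.
By linearity: E[X] = Σ_H E[X_H] = 60 · p^{6} = 60 · 1/46656 = 5/3888.
Numerically: E[X] ≈ 0.00128601.

E[X] = 60 · (1/6)^{6} = 5/3888 ≈ 0.00128601.


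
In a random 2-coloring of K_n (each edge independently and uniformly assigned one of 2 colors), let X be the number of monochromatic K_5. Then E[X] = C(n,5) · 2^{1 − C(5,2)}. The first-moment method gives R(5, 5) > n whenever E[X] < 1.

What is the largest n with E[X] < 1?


We need C(n, 5) · 2^{1 − 10} < 1, i.e. C(n, 5) < 2^{10 − 1} = 512.
Check values of n near the boundary:
  n = 6: C(6, 5) = 6; 6 < 512? YES
  n = 7: C(7, 5) = 21; 21 < 512? YES
  n = 8: C(8, 5) = 56; 56 < 512? YES
  n = 9: C(9, 5) = 126; 126 < 512? YES
  n = 10: C(10, 5) = 252; 252 < 512? YES
  n = 11: C(11, 5) = 462; 462 < 512? YES
  n = 12: C(12, 5) = 792; 792 < 512? NO
  n = 13: C(13, 5) = 1287; 1287 < 512? NO
  n = 14: C(14, 5) = 2002; 2002 < 512? NO
The largest n with C(n, 5) < 512 is n = 11 (where E[X] = 231/256 ≈ 0.90234). Hence R(5, 5) > 11, i.e. R(5, 5) ≥ 12.

Largest n = 11; hence R(5, 5) > 11.


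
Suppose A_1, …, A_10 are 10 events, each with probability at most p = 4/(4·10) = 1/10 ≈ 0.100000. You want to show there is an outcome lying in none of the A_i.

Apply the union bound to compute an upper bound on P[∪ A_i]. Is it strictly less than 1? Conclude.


Union bound: P[∪_{i=1}^{10} A_i] ≤ Σ_i P[A_i] ≤ 10·p = 10·(1/10) = 1.
Numerically: 1 ≈ 1.000000.
Is 1 < 1? NO.
Since the bound 1 is ≥ 1, the union bound is uninformative here; it does NOT by itself certify existence.

10·p = 1 ≈ 1.000000; existence NOT certified by the union bound.


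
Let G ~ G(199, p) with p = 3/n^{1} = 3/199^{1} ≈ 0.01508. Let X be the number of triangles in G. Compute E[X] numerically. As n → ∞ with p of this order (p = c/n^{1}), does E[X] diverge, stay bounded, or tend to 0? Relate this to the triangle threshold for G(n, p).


Number of potential triangles: C(199, 3) = 1293699.
Each occurs with probability p³ ≈ (0.01508)³ ≈ 3.426136e-06.
By linearity: E[X] = C(199, 3)·p³ ≈ 1293699 · 3.426136e-06 ≈ 4.4324.
Here α = 1, so p = 3/n is exactly at the triangle threshold p ~ 1/n. Asymptotically E[X] → c³/6 = 3³/6 = 9/2 ≈ 4.5000, a bounded constant. In this regime the triangle count is asymptotically Poisson(c³/6).

E[X] ≈ 4.4324; in regime p = Θ(1/n^{1}) E[X] stays bounded (at the triangle threshold p ~ 1/n).


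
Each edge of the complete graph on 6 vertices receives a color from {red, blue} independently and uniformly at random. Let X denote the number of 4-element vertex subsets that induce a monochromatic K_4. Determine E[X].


Let X = Σ_S X_S over the C(6, 4) = 15 subsets S of size 4, where X_S = 1 if the K_4 on S is monochromatic.
For a fixed S, the K_4 on S has C(4, 2) = 6 edges. P[all 6 edges red] = (1/2)^6, and likewise for blue, so P[monochromatic] = 2·(1/2)^6 = 2^{1 − 6} = 1/32.
By linearity: E[X] = C(6, 4) · 2^{1 − 6} = 15 · 1/32 = 15/32.
Numerically: E[X] ≈ 0.46875.

E[X] = C(6,4)·2^(1−C(4,2)) = 15/32 ≈ 0.46875.


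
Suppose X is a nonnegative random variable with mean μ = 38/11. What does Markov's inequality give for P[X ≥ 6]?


μ = E[X] = 38/11, a = 6.
Markov: P[X ≥ 6] ≤ μ/a = (38/11)/6 = 19/33.
Numerically: ≈ 0.57576.
(Since a = 6 > μ = 3.45455, the bound 19/33 is < 1 and informative.)

P[X ≥ 6] ≤ 19/33 ≈ 0.57576.


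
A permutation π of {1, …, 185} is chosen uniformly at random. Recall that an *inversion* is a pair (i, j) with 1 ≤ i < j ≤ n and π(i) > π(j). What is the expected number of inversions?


Write X = Σ X_I over the C(185, 2) = 17020 pairs i < j, with X_I the indicator of one inversion.
There are 17020 indicators.
For each fixed pair i < j, the values π(i) and π(j) are two distinct elements of {1, …, 185} in uniformly random order; by symmetry P[π(i) > π(j)] = 1/2.
By linearity: E[X] = 17020 · (1/2) = C(185, 2) · (1/2) = 17020/2 = 8510 ≈ 8510.000.

E[X] = 8510 = 8510.000.


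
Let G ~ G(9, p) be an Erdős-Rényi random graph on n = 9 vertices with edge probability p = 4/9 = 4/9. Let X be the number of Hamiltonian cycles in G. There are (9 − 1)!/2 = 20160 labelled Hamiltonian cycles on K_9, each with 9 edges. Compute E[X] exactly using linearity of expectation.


K_9 has (9 − 1)!/2 = 20160 labelled Hamiltonian cycles.
For each such Hamiltonian cycle H, let X_H = 1 if all 9 edges of H are present in G. Then P[X_H = 1] = p^{9} = (4/9)^{9} = 262144/387420489.
Summing the indicators: E[X] = Σ_H E[X_H] = 20160 · p^{9} = 20160 · 262144/387420489 = 587202560/43046721.
Numerically: E[X] ≈ 13.64.

E[X] = 20160 · (4/9)^{9} = 587202560/43046721 ≈ 13.64.


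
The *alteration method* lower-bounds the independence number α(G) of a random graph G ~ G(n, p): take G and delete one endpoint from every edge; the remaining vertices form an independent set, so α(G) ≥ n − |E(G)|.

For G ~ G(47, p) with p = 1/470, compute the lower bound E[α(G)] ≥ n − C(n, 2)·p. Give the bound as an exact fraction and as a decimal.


E[|E(G)|] = C(47, 2)·p = 1081 · (1/470) = 23/10.
E[α(G)] ≥ n − E[|E(G)|] = 47 − 23/10 = 447/10.
Numerically: ≈ 44.70000.
(This is only a lower bound; the true E[α(G)] may be larger.)

E[α(G)] ≥ 447/10 ≈ 44.70000.


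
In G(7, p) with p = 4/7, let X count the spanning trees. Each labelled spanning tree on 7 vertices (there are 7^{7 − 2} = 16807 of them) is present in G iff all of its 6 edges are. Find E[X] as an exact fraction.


K_7 has 7^{7 − 2} = 16807 labelled spanning trees.
For each such spanning tree H, let X_H = 1 if all 6 edges of H are present in G. Then P[X_H = 1] = p^{6} = (4/7)^{6} = 4096/117649.
By linearity: E[X] = Σ_H E[X_H] = 16807 · p^{6} = 16807 · 4096/117649 = 4096/7.
Numerically: E[X] ≈ 585.1.

E[X] = 16807 · (4/7)^{6} = 4096/7 ≈ 585.1.


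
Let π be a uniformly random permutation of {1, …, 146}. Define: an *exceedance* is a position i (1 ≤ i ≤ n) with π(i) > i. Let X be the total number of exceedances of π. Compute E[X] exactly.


Write X = Σ_{i=1}^{146} X_i, where X_i = 1_{π(i) > i}.
For each fixed i, π(i) is uniform over {1, …, 146} (marginal of a uniform permutation), so P[π(i) > i] = (n − i)/n. Summing: Σ_{i=1}^{146} (n − i)/n = (0 + 1 + … + 145)/146 = 146(146 − 1)/(2·146) = (146 − 1)/2.
Hence E[X] = Σ_{i=1}^{146} (146 − i)/146 = 145/2 ≈ 72.500.

E[X] = 145/2 = 72.500.
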